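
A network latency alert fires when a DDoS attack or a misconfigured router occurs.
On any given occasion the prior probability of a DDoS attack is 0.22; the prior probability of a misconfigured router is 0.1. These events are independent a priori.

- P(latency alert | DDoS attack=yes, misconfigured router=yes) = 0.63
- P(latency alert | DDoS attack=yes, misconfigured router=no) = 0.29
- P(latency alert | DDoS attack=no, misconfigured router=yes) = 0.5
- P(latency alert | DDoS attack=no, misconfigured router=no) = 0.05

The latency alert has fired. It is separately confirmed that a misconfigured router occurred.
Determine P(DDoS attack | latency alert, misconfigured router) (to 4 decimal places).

P(DDoS attack | latency alert, misconfigured router) ≈ 0.2622

Numerator (weight on configurations with DDoS attack): 0.63×0.22 = 0.138600
Normalizer over all consistent configurations: 0.5×0.78 + 0.63×0.22 = 0.528600
Posterior = 0.138600 / 0.528600 ≈ 0.2622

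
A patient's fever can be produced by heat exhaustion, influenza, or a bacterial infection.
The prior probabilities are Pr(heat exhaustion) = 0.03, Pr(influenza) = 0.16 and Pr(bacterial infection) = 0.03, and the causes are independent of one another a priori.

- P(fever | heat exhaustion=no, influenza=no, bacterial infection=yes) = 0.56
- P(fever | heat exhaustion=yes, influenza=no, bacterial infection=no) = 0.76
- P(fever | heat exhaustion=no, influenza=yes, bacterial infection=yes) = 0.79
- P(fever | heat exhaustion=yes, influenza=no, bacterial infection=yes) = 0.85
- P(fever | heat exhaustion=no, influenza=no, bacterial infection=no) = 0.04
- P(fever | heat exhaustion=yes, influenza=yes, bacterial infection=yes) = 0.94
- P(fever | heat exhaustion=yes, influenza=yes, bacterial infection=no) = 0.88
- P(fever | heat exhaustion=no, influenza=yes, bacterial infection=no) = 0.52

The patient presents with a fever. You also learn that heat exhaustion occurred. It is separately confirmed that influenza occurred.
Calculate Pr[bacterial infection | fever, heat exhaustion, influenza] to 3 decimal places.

Pr[bacterial infection | fever, heat exhaustion, influenza] ≈ 0.032

By total probability over both values of bacterial infection:
  P(fever | heat exhaustion, influenza) = 0.88×0.97 + 0.94×0.03
        = 0.853600 + 0.028200 = 0.881800
Configurations with bacterial infection contribute 0.028200, so
  P(bacterial infection | fever, heat exhaustion, influenza) = 0.028200 / 0.881800 ≈ 0.032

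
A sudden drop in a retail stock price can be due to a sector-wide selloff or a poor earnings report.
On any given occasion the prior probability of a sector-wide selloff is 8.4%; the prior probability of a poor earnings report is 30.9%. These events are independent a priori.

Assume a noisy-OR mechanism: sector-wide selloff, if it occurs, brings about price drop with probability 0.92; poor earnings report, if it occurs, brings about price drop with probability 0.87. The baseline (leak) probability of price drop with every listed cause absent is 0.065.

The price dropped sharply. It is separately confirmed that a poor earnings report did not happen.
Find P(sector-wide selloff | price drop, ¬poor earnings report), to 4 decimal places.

Under noisy-OR, P(price drop | causes) = 1 − (1−0.065)·∏(1−qᵢ) over the active causes.
Sum P(price drop|·) weighted by the priors over both values of sector-wide selloff:
  P(price drop | ¬poor earnings report) = 0.065×0.916 + 0.9252×0.084
        = 0.059540 + 0.077717 = 0.137257
The terms with sector-wide selloff present sum to 0.077717, so
  P(sector-wide selloff | price drop, ¬poor earnings report) = 0.077717 / 0.137257 ≈ 0.5662

P(sector-wide selloff | price drop, ¬poor earnings report) ≈ 0.5662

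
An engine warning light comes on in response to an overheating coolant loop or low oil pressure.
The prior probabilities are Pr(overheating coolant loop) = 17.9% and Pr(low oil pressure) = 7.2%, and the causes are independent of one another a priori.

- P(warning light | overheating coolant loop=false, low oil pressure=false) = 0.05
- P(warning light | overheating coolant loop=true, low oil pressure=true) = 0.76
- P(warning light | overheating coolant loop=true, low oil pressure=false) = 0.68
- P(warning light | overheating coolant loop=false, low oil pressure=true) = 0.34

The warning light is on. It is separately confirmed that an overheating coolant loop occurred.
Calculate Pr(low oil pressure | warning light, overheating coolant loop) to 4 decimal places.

Pr(low oil pressure | warning light, overheating coolant loop) ≈ 0.0798

Sum P(warning light|·) weighted by the priors over both values of low oil pressure:
  P(warning light | overheating coolant loop) = 0.68*0.928 + 0.76*0.072
        = 0.631040 + 0.054720 = 0.685760
The terms with low oil pressure present sum to 0.054720, so
  P(low oil pressure | warning light, overheating coolant loop) = 0.054720 / 0.685760 ≈ 0.0798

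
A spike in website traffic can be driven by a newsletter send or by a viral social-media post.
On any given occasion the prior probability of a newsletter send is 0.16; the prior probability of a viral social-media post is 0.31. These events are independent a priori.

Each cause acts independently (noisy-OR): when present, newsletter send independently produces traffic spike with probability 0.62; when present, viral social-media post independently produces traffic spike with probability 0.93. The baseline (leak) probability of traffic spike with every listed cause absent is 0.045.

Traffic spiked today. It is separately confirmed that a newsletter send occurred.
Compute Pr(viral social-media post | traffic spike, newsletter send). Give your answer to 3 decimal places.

Pr(viral social-media post | traffic spike, newsletter send) ≈ 0.407

Under noisy-OR, P(traffic spike | causes) = 1 − (1−0.045)·∏(1−qᵢ) over the active causes.
P(traffic spike | newsletter send) = 0.6371·0.69 + 0.974597·0.31 = 0.439599 + 0.302125 = 0.741724
Of this, 0.302125 comes from 0.974597·0.31 (the viral social-media post=true cases).
So P(viral social-media post | traffic spike, newsletter send) = 0.302125/0.741724 ≈ 0.407.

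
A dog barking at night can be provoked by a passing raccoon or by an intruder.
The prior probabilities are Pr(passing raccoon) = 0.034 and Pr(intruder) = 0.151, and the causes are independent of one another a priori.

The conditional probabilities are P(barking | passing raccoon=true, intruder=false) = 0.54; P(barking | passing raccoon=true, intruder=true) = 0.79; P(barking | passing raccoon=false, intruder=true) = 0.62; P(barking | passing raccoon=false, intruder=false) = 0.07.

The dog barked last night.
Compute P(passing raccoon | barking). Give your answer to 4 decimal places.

P(passing raccoon | barking) ≈ 0.1173

For the numerator, keep only passing raccoon=true terms: 0.015588 + 0.004056 = 0.019644
Normalizer over all consistent configurations: 0.07·0.966·0.849 + 0.62·0.966·0.151 + 0.54·0.034·0.849 + 0.79·0.034·0.151 = 0.167490
Posterior = 0.019644 / 0.167490 ≈ 0.1173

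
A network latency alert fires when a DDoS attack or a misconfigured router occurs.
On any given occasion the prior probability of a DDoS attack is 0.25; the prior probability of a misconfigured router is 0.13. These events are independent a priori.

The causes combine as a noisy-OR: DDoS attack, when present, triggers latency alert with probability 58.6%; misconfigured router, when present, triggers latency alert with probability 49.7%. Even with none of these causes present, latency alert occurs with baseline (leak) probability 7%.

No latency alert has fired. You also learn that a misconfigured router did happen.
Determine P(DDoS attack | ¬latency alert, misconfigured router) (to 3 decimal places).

Under noisy-OR, P(latency alert | causes) = 1 − (1−0.07)·∏(1−qᵢ) over the active causes.
P(¬latency alert | misconfigured router) = 0.46779·0.75 + 0.193665·0.25 = 0.350843 + 0.048416 = 0.399259
Of this, 0.048416 comes from 0.193665·0.25 (the DDoS attack=true cases).
P(DDoS attack | ¬latency alert, misconfigured router) = 0.048416 / 0.399259 ≈ 0.121

P(DDoS attack | ¬latency alert, misconfigured router) ≈ 0.121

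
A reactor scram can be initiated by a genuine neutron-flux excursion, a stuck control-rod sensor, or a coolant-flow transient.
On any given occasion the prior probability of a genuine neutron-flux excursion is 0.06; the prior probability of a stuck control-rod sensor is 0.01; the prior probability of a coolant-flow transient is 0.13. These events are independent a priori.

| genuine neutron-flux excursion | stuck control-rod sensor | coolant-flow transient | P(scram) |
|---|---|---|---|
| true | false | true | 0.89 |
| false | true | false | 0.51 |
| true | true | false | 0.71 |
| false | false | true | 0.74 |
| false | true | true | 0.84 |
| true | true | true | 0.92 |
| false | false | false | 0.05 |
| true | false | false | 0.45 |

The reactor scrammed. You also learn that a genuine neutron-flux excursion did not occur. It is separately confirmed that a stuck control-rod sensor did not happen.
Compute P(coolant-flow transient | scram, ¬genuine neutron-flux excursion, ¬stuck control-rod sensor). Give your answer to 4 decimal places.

Sum P(scram|·) weighted by the priors over both values of coolant-flow transient:
  P(scram | ¬genuine neutron-flux excursion, ¬stuck control-rod sensor) = 0.05·0.87 + 0.74·0.13
        = 0.043500 + 0.096200 = 0.139700
The terms with coolant-flow transient present sum to 0.096200, so
  P(coolant-flow transient | scram, ¬genuine neutron-flux excursion, ¬stuck control-rod sensor) = 0.096200 / 0.139700 ≈ 0.6886

P(coolant-flow transient | scram, ¬genuine neutron-flux excursion, ¬stuck control-rod sensor) ≈ 0.6886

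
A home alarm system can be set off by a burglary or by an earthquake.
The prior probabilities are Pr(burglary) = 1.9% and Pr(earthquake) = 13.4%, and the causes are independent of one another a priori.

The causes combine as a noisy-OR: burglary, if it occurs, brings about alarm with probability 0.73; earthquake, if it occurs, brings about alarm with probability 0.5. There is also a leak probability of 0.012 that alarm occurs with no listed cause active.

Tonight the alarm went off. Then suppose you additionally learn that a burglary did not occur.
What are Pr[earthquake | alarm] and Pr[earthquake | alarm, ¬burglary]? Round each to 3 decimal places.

Under noisy-OR, P(alarm | causes) = 1 − (1−0.012)·∏(1−qᵢ) over the active causes.
P(alarm) = 0.012×0.981×0.866 + 0.506×0.981×0.134 + 0.73324×0.019×0.866 + 0.86662×0.019×0.134 = 0.010195 + 0.066516 + 0.012065 + 0.002206 = 0.090982
Of this, 0.068722 comes from 0.066516 + 0.002206 (the earthquake=true cases).
So P(earthquake | alarm) = 0.068722/0.090982 ≈ 0.755.

Now also conditioning on burglary≠true:
Numerator (weight on configurations with earthquake): 0.506×0.134 = 0.067804
Denominator P(alarm | ¬burglary): 0.012×0.866 + 0.506×0.134 = 0.078196
P(earthquake | alarm, ¬burglary) = 0.067804/0.078196 ≈ 0.867
With burglary excluded, earthquake must carry more of the explanatory weight for the alarm.

Pr[earthquake | alarm] ≈ 0.755; Pr[earthquake | alarm, ¬burglary] ≈ 0.867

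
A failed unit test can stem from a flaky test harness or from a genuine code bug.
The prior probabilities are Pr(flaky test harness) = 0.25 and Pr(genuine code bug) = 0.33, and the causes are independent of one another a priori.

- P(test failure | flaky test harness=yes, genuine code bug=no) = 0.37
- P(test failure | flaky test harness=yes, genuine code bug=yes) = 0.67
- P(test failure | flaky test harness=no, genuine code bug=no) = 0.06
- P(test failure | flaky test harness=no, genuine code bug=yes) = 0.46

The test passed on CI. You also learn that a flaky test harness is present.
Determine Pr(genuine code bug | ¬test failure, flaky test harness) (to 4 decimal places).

Numerator (weight on configurations with genuine code bug): 0.33·0.33 = 0.108900
The normalizing constant is 0.63·0.67 + 0.33·0.33 = 0.531000
Posterior = 0.108900 / 0.531000 ≈ 0.2051

Pr(genuine code bug | ¬test failure, flaky test harness) ≈ 0.2051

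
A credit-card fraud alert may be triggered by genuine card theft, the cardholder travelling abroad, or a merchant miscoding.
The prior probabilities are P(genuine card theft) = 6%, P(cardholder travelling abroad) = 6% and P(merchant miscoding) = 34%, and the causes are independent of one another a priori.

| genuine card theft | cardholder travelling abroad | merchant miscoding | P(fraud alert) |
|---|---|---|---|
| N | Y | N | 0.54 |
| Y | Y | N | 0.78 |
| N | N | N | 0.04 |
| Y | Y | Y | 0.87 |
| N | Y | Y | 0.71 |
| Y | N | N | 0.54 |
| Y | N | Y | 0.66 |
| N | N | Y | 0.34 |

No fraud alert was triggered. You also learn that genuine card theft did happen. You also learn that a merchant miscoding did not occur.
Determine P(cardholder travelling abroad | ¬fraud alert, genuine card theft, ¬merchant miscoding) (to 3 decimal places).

P(¬fraud alert | genuine card theft, ¬merchant miscoding) = 0.46*0.94 + 0.22*0.06 = 0.432400 + 0.013200 = 0.445600
Restricting to configurations with cardholder travelling abroad present: 0.22*0.06 = 0.013200.
Hence the posterior is 0.013200/0.445600 ≈ 0.030.

P(cardholder travelling abroad | ¬fraud alert, genuine card theft, ¬merchant miscoding) ≈ 0.030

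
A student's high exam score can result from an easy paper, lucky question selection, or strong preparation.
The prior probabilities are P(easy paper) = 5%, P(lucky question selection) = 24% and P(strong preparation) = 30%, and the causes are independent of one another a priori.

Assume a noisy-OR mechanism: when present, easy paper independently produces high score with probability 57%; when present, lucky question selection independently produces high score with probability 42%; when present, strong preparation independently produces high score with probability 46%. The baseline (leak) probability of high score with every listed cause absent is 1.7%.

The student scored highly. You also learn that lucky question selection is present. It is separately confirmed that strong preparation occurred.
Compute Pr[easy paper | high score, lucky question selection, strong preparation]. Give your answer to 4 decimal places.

Pr[easy paper | high score, lucky question selection, strong preparation] ≈ 0.0619

Under noisy-OR, P(high score | causes) = 1 − (1−0.017)·∏(1−qᵢ) over the active causes.
For the numerator, keep only easy paper=true terms: 0.867613·0.05 = 0.043381
The normalizing constant is 0.692124·0.95 + 0.867613·0.05 = 0.700899
P(easy paper | high score, lucky question selection, strong preparation) = 0.043381/0.700899 ≈ 0.0619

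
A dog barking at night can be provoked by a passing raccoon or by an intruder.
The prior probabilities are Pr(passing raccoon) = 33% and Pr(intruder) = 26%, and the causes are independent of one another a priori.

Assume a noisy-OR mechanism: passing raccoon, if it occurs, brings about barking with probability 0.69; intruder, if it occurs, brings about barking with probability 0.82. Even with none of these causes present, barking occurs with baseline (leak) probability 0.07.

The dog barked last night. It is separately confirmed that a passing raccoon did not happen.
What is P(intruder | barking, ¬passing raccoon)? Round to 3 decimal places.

P(intruder | barking, ¬passing raccoon) ≈ 0.807

Under noisy-OR, P(barking | causes) = 1 − (1−0.07)·∏(1−qᵢ) over the active causes.
For the numerator, keep only intruder=true terms: 0.8326×0.26 = 0.216476
Normalizer over all consistent configurations: 0.07×0.74 + 0.8326×0.26 = 0.268276
Posterior = 0.216476 / 0.268276 ≈ 0.807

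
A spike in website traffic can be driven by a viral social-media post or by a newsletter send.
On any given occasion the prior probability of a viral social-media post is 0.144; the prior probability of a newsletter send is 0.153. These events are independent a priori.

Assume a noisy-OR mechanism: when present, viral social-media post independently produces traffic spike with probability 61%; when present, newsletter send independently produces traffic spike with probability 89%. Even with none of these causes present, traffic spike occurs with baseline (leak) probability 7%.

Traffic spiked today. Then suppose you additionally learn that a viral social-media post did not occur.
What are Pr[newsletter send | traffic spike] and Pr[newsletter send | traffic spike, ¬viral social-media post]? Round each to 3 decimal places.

Under noisy-OR, P(traffic spike | causes) = 1 − (1−0.07)·∏(1−qᵢ) over the active causes.
Sum P(traffic spike|·) weighted by the priors over the 4 (viral social-media post, newsletter send) configurations:
  P(traffic spike) = 0.07·0.856·0.847 + 0.8977·0.856·0.153 + 0.6373·0.144·0.847 + 0.960103·0.144·0.153
        = 0.050752 + 0.117570 + 0.077730 + 0.021153 = 0.267205
Keeping only the newsletter send-present terms gives 0.138723, so
  P(newsletter send | traffic spike) = 0.138723 / 0.267205 ≈ 0.519

Now condition on the additional information:
Enumerate both values of newsletter send and weight by the priors:
  P(traffic spike | ¬viral social-media post) = 0.07*0.847 + 0.8977*0.153
        = 0.059290 + 0.137348 = 0.196638
Configurations with newsletter send contribute 0.137348, so
  P(newsletter send | traffic spike, ¬viral social-media post) = 0.137348 / 0.196638 ≈ 0.698
Ruling out viral social-media post raises the posterior on newsletter send — the flip side of explaining away.

Pr[newsletter send | traffic spike] ≈ 0.519; Pr[newsletter send | traffic spike, ¬viral social-media post] ≈ 0.698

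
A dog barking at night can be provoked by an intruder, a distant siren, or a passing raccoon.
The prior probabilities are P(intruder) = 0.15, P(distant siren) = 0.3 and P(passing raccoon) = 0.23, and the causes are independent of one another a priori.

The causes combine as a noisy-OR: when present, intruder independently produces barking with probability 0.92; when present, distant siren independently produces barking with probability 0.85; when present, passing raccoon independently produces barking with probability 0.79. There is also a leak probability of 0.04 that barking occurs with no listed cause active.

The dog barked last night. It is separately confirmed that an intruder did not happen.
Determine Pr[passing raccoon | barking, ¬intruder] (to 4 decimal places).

Pr[passing raccoon | barking, ¬intruder] ≈ 0.4713

Under noisy-OR, P(barking | causes) = 1 − (1−0.04)·∏(1−qᵢ) over the active causes.
By total probability over the 4 (distant siren, passing raccoon) configurations:
  P(barking | ¬intruder) = 0.04*0.7*0.77 + 0.7984*0.7*0.23 + 0.856*0.3*0.77 + 0.96976*0.3*0.23
        = 0.021560 + 0.128542 + 0.197736 + 0.066913 = 0.414751
Keeping only the passing raccoon-present terms gives 0.195455, so
  P(passing raccoon | barking, ¬intruder) = 0.195455 / 0.414751 ≈ 0.4713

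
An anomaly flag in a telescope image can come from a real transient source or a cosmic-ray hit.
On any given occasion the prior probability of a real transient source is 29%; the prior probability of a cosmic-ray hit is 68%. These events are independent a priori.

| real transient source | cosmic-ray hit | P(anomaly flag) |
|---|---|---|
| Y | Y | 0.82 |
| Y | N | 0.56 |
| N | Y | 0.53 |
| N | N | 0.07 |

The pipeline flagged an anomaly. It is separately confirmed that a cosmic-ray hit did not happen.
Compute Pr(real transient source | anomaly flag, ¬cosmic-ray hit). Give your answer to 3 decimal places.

Pr(real transient source | anomaly flag, ¬cosmic-ray hit) ≈ 0.766

Numerator (weight on configurations with real transient source): 0.56×0.29 = 0.162400
Normalizer over all consistent configurations: 0.07×0.71 + 0.56×0.29 = 0.212100
Posterior = 0.162400 / 0.212100 ≈ 0.766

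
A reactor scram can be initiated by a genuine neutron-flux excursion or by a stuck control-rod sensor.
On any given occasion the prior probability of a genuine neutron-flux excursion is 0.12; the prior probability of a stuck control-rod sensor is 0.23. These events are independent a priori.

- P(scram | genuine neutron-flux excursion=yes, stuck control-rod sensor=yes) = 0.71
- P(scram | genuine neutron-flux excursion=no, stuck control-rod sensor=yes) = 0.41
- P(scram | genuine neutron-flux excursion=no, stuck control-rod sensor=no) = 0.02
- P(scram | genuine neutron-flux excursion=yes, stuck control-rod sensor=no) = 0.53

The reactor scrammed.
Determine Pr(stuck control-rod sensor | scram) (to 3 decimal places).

Pr(stuck control-rod sensor | scram) ≈ 0.621

For the numerator, keep only stuck control-rod sensor=true terms: 0.082984 + 0.019596 = 0.102580
The normalizing constant is 0.02*0.88*0.77 + 0.41*0.88*0.23 + 0.53*0.12*0.77 + 0.71*0.12*0.23 = 0.165104
Posterior = 0.102580 / 0.165104 ≈ 0.621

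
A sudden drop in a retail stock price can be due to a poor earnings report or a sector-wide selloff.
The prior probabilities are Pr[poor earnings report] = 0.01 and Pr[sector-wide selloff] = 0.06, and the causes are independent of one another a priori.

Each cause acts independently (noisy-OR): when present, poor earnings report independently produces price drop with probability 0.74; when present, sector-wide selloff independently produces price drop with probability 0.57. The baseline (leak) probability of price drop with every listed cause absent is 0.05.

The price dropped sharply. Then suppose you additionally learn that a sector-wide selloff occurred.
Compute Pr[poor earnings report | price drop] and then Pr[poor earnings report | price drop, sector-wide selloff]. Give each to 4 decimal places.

Pr[poor earnings report | price drop] ≈ 0.0853; Pr[poor earnings report | price drop, sector-wide selloff] ≈ 0.0150

Under noisy-OR, P(price drop | causes) = 1 − (1−0.05)·∏(1−qᵢ) over the active causes.
By total probability over the 4 (poor earnings report, sector-wide selloff) configurations:
  P(price drop) = 0.05×0.99×0.94 + 0.5915×0.99×0.06 + 0.753×0.01×0.94 + 0.89379×0.01×0.06
        = 0.046530 + 0.035135 + 0.007078 + 0.000536 = 0.089279
The terms with poor earnings report present sum to 0.007614, so
  P(poor earnings report | price drop) = 0.007614 / 0.089279 ≈ 0.0853

Now also conditioning on sector-wide selloff=true:
For the numerator, keep only poor earnings report=true terms: 0.89379·0.01 = 0.008938
The normalizing constant is 0.5915·0.99 + 0.89379·0.01 = 0.594523
P(poor earnings report | price drop, sector-wide selloff) = 0.008938/0.594523 ≈ 0.0150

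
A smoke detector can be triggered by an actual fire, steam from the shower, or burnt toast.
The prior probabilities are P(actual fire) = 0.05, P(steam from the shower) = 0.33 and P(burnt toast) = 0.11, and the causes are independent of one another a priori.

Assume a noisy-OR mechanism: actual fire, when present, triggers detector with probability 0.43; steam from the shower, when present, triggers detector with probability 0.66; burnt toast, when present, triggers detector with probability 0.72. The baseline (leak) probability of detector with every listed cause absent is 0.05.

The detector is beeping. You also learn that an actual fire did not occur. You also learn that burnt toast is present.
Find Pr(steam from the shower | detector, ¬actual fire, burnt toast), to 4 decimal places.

Under noisy-OR, P(detector | causes) = 1 − (1−0.05)·∏(1−qᵢ) over the active causes.
By total probability over both values of steam from the shower:
  P(detector | ¬actual fire, burnt toast) = 0.734×0.67 + 0.90956×0.33
        = 0.491780 + 0.300155 = 0.791935
Keeping only the steam from the shower-present terms gives 0.300155, so
  P(steam from the shower | detector, ¬actual fire, burnt toast) = 0.300155 / 0.791935 ≈ 0.3790

Pr(steam from the shower | detector, ¬actual fire, burnt toast) ≈ 0.3790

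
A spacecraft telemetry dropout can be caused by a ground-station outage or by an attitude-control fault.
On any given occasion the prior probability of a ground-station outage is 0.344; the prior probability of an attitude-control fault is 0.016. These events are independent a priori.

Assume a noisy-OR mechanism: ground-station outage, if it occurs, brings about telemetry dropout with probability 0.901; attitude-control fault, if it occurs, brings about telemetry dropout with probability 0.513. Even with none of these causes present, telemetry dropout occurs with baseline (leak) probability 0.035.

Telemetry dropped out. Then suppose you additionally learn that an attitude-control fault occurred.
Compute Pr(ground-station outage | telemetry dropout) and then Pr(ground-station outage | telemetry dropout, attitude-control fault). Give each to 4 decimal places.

Pr(ground-station outage | telemetry dropout) ≈ 0.9171; Pr(ground-station outage | telemetry dropout, attitude-control fault) ≈ 0.4854

Under noisy-OR, P(telemetry dropout | causes) = 1 − (1−0.035)·∏(1−qᵢ) over the active causes.
P(telemetry dropout) = 0.035*0.656*0.984 + 0.530045*0.656*0.016 + 0.904465*0.344*0.984 + 0.953474*0.344*0.016 = 0.022593 + 0.005563 + 0.306158 + 0.005248 = 0.339562
Of this, 0.311406 comes from 0.306158 + 0.005248 (the ground-station outage=true cases).
P(ground-station outage | telemetry dropout) = 0.311406 / 0.339562 ≈ 0.9171

With the extra evidence:
P(telemetry dropout | attitude-control fault) = 0.530045·0.656 + 0.953474·0.344 = 0.347710 + 0.327995 = 0.675705
The ground-station outage-present share is 0.953474·0.344 = 0.327995.
So P(ground-station outage | telemetry dropout, attitude-control fault) = 0.327995/0.675705 ≈ 0.4854.
The drop from 0.9171 to 0.4854 is the explaining-away (discounting) effect.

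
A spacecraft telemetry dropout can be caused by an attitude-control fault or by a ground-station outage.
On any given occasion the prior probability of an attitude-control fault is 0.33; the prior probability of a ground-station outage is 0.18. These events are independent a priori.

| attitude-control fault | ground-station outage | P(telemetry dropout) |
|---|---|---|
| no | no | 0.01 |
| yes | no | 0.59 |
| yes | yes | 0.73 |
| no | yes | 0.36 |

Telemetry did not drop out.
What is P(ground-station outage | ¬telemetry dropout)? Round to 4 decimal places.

For the numerator, keep only ground-station outage=true terms: 0.077184 + 0.016038 = 0.093222
The normalizing constant is 0.99*0.67*0.82 + 0.64*0.67*0.18 + 0.41*0.33*0.82 + 0.27*0.33*0.18 = 0.748074
P(ground-station outage | ¬telemetry dropout) = 0.093222/0.748074 ≈ 0.1246

P(ground-station outage | ¬telemetry dropout) ≈ 0.1246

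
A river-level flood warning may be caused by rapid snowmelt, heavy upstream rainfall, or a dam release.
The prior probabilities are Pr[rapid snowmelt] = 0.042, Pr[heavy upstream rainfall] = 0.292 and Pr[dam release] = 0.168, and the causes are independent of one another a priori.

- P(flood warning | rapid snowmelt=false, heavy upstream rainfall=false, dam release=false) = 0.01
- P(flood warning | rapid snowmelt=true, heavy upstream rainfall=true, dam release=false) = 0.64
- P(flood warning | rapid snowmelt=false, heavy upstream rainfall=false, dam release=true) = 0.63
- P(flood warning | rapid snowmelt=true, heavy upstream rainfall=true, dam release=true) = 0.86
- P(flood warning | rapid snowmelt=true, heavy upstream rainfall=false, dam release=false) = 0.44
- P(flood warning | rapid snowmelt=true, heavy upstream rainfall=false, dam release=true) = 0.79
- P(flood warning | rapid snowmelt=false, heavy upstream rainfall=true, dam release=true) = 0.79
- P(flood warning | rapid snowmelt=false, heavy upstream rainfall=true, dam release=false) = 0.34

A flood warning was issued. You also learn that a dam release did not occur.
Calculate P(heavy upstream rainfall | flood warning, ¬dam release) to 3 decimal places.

Numerator (weight on configurations with heavy upstream rainfall): 0.095110 + 0.007849 = 0.102959
Normalizer over all consistent configurations: 0.01·0.958·0.708 + 0.34·0.958·0.292 + 0.44·0.042·0.708 + 0.64·0.042·0.292 = 0.122826
P(heavy upstream rainfall | flood warning, ¬dam release) = 0.102959/0.122826 ≈ 0.838

P(heavy upstream rainfall | flood warning, ¬dam release) ≈ 0.838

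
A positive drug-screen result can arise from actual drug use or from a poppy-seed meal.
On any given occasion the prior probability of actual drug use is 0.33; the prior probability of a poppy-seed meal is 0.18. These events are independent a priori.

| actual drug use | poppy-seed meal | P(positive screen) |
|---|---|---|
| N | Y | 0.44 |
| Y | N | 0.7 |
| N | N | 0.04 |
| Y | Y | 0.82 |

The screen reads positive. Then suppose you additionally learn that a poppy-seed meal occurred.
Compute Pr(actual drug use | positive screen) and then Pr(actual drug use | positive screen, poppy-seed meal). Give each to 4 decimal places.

Pr(actual drug use | positive screen) ≈ 0.7604; Pr(actual drug use | positive screen, poppy-seed meal) ≈ 0.4786

P(positive screen) = 0.04×0.67×0.82 + 0.44×0.67×0.18 + 0.7×0.33×0.82 + 0.82×0.33×0.18 = 0.021976 + 0.053064 + 0.189420 + 0.048708 = 0.313168
The actual drug use-present share is 0.189420 + 0.048708 = 0.238128.
P(actual drug use | positive screen) = 0.238128 / 0.313168 ≈ 0.7604

Now condition on the additional information:
Sum P(positive screen|·) weighted by the priors over both values of actual drug use:
  P(positive screen | poppy-seed meal) = 0.44·0.67 + 0.82·0.33
        = 0.294800 + 0.270600 = 0.565400
The terms with actual drug use present sum to 0.270600, so
  P(actual drug use | positive screen, poppy-seed meal) = 0.270600 / 0.565400 ≈ 0.4786
This is intercausal reasoning (explaining away): once poppy-seed meal accounts for the positive screen, actual drug use becomes less likely.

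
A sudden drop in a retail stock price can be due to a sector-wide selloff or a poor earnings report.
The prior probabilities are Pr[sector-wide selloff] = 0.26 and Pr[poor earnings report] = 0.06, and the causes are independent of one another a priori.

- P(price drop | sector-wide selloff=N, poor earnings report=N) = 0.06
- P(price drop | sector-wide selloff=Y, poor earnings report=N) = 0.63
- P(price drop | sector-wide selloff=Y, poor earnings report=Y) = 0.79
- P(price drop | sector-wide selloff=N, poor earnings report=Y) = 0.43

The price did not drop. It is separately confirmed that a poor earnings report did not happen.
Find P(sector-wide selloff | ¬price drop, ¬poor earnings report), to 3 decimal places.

By total probability over both values of sector-wide selloff:
  P(¬price drop | ¬poor earnings report) = 0.94·0.74 + 0.37·0.26
        = 0.695600 + 0.096200 = 0.791800
The terms with sector-wide selloff present sum to 0.096200, so
  P(sector-wide selloff | ¬price drop, ¬poor earnings report) = 0.096200 / 0.791800 ≈ 0.121

P(sector-wide selloff | ¬price drop, ¬poor earnings report) ≈ 0.121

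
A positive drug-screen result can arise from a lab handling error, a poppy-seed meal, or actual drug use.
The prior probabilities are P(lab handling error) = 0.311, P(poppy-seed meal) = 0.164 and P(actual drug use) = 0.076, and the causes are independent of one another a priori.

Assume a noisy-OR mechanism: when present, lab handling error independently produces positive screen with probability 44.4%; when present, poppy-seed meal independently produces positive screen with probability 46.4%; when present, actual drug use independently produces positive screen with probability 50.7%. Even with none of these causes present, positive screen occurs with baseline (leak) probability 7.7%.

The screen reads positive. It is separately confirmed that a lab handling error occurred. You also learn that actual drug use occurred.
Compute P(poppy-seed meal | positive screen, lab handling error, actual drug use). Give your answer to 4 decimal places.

Under noisy-OR, P(positive screen | causes) = 1 − (1−0.077)·∏(1−qᵢ) over the active causes.
Enumerate both values of poppy-seed meal and weight by the priors:
  P(positive screen | lab handling error, actual drug use) = 0.746998·0.836 + 0.864391·0.164
        = 0.624490 + 0.141760 = 0.766250
Keeping only the poppy-seed meal-present terms gives 0.141760, so
  P(poppy-seed meal | positive screen, lab handling error, actual drug use) = 0.141760 / 0.766250 ≈ 0.1850

P(poppy-seed meal | positive screen, lab handling error, actual drug use) ≈ 0.1850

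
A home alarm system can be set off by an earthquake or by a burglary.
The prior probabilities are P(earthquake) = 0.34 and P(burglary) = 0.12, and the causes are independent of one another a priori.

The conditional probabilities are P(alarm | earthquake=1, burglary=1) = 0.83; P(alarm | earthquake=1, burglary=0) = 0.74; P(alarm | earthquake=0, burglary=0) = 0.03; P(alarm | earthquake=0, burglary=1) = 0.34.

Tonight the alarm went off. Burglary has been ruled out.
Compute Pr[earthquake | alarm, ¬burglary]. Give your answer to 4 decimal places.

By total probability over both values of earthquake:
  P(alarm | ¬burglary) = 0.03×0.66 + 0.74×0.34
        = 0.019800 + 0.251600 = 0.271400
Configurations with earthquake contribute 0.251600, so
  P(earthquake | alarm, ¬burglary) = 0.251600 / 0.271400 ≈ 0.9270

Pr[earthquake | alarm, ¬burglary] ≈ 0.9270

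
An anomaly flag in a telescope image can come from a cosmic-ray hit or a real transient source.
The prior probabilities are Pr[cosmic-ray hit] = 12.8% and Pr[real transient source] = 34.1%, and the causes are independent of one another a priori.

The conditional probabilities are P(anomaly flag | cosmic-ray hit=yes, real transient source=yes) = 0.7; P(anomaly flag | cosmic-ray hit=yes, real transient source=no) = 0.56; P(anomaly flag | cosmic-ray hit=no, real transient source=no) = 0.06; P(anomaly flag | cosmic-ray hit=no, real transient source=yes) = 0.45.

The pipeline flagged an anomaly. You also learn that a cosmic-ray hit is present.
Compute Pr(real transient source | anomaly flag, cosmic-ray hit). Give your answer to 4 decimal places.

Numerator (weight on configurations with real transient source): 0.7·0.341 = 0.238700
Normalizer over all consistent configurations: 0.56·0.659 + 0.7·0.341 = 0.607740
P(real transient source | anomaly flag, cosmic-ray hit) = 0.238700/0.607740 ≈ 0.3928

Pr(real transient source | anomaly flag, cosmic-ray hit) ≈ 0.3928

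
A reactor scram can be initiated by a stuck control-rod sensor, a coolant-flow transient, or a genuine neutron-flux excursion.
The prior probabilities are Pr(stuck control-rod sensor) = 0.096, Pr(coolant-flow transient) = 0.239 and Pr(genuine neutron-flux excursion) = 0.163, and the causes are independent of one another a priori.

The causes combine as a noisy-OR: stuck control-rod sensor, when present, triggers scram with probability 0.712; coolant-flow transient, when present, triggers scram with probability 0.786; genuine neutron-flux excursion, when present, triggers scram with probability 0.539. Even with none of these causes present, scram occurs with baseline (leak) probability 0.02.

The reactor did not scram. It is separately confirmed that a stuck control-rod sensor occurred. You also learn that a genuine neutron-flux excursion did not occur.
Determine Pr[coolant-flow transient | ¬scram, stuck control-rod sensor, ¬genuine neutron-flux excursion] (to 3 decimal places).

Pr[coolant-flow transient | ¬scram, stuck control-rod sensor, ¬genuine neutron-flux excursion] ≈ 0.063

Under noisy-OR, P(scram | causes) = 1 − (1−0.02)·∏(1−qᵢ) over the active causes.
P(¬scram | stuck control-rod sensor, ¬genuine neutron-flux excursion) = 0.28224*0.761 + 0.060399*0.239 = 0.214785 + 0.014435 = 0.229220
Of this, 0.014435 comes from 0.060399*0.239 (the coolant-flow transient=true cases).
P(coolant-flow transient | ¬scram, stuck control-rod sensor, ¬genuine neutron-flux excursion) = 0.014435 / 0.229220 ≈ 0.063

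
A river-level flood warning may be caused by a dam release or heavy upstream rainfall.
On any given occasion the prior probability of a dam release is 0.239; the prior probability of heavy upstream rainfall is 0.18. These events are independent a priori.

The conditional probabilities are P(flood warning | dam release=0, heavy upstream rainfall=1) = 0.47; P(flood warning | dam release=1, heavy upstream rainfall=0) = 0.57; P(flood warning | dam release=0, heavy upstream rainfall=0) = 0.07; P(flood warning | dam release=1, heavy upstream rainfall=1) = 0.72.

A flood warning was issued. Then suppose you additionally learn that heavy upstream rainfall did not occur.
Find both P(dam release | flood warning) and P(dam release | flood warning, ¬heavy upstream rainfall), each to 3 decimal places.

P(dam release | flood warning) ≈ 0.569; P(dam release | flood warning, ¬heavy upstream rainfall) ≈ 0.719

Numerator (weight on configurations with dam release): 0.111709 + 0.030974 = 0.142683
Denominator P(flood warning): 0.07*0.761*0.82 + 0.47*0.761*0.18 + 0.57*0.239*0.82 + 0.72*0.239*0.18 = 0.250745
Posterior = 0.142683 / 0.250745 ≈ 0.569

Now also conditioning on heavy upstream rainfall≠true:
Sum P(flood warning|·) weighted by the priors over both values of dam release:
  P(flood warning | ¬heavy upstream rainfall) = 0.07·0.761 + 0.57·0.239
        = 0.053270 + 0.136230 = 0.189500
Keeping only the dam release-present terms gives 0.136230, so
  P(dam release | flood warning, ¬heavy upstream rainfall) = 0.136230 / 0.189500 ≈ 0.719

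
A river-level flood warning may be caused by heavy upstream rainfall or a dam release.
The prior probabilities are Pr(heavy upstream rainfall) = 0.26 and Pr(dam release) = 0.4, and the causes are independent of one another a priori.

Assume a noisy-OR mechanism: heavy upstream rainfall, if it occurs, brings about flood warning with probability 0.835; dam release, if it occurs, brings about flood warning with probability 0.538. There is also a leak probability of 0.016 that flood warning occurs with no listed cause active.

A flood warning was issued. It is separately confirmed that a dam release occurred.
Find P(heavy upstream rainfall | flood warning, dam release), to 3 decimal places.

Under noisy-OR, P(flood warning | causes) = 1 − (1−0.016)·∏(1−qᵢ) over the active causes.
By total probability over both values of heavy upstream rainfall:
  P(flood warning | dam release) = 0.545392*0.74 + 0.92499*0.26
        = 0.403590 + 0.240497 = 0.644087
Configurations with heavy upstream rainfall contribute 0.240497, so
  P(heavy upstream rainfall | flood warning, dam release) = 0.240497 / 0.644087 ≈ 0.373

P(heavy upstream rainfall | flood warning, dam release) ≈ 0.373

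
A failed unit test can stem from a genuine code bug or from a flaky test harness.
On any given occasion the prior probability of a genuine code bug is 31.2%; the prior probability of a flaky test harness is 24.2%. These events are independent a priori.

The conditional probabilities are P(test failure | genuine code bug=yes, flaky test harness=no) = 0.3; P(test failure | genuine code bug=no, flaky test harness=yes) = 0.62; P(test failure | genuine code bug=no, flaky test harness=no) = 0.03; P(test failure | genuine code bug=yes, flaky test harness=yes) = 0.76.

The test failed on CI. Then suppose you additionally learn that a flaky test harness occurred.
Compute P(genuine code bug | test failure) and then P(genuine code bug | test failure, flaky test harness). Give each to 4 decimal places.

P(genuine code bug | test failure) ≈ 0.5191; P(genuine code bug | test failure, flaky test harness) ≈ 0.3573

P(test failure) = 0.03*0.688*0.758 + 0.62*0.688*0.242 + 0.3*0.312*0.758 + 0.76*0.312*0.242 = 0.015645 + 0.103228 + 0.070949 + 0.057383 = 0.247205
Of this, 0.128332 comes from 0.070949 + 0.057383 (the genuine code bug=true cases).
So P(genuine code bug | test failure) = 0.128332/0.247205 ≈ 0.5191.

Now also conditioning on flaky test harness=true:
P(test failure | flaky test harness) = 0.62·0.688 + 0.76·0.312 = 0.426560 + 0.237120 = 0.663680
Of this, 0.237120 comes from 0.76·0.312 (the genuine code bug=true cases).
P(genuine code bug | test failure, flaky test harness) = 0.237120 / 0.663680 ≈ 0.3573
Conditioning on flaky test harness lowers the posterior on genuine code bug: the classic explaining-away effect in a common-effect structure.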